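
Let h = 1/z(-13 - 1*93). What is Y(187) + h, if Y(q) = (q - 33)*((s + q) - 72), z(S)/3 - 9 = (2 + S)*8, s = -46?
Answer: 26235593/2469 ≈ 10626.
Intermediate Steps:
z(S) = 75 + 24*S (z(S) = 27 + 3*((2 + S)*8) = 27 + 3*(16 + 8*S) = 27 + (48 + 24*S) = 75 + 24*S)
h = -1/2469 (h = 1/(75 + 24*(-13 - 1*93)) = 1/(75 + 24*(-13 - 93)) = 1/(75 + 24*(-106)) = 1/(75 - 2544) = 1/(-2469) = -1/2469 ≈ -0.00040502)
Y(q) = (-118 + q)*(-33 + q) (Y(q) = (q - 33)*((-46 + q) - 72) = (-33 + q)*(-118 + q) = (-118 + q)*(-33 + q))
Y(187) + h = (3894 + 187² - 151*187) - 1/2469 = (3894 + 34969 - 28237) - 1/2469 = 10626 - 1/2469 = 26235593/2469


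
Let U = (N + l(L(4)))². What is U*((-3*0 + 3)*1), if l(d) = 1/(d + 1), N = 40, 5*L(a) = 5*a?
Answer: 121203/25 ≈ 4848.1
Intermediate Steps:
L(a) = a (L(a) = (5*a)/5 = a)
l(d) = 1/(1 + d)
U = 40401/25 (U = (40 + 1/(1 + 4))² = (40 + 1/5)² = (40 + ⅕)² = (201/5)² = 40401/25 ≈ 1616.0)
U*((-3*0 + 3)*1) = 40401*((-3*0 + 3)*1)/25 = 40401*((0 + 3)*1)/25 = 40401*(3*1)/25 = (40401/25)*3 = 121203/25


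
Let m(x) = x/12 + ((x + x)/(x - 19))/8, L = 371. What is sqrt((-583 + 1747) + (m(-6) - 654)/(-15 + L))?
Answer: sqrt(920548271)/890 ≈ 34.091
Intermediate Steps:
m(x) = x/12 + x/(4*(-19 + x)) (m(x) = x*(1/12) + ((2*x)/(-19 + x))*(1/8) = x/12 + (2*x/(-19 + x))*(1/8) = x/12 + x/(4*(-19 + x)))
sqrt((-583 + 1747) + (m(-6) - 654)/(-15 + L)) = sqrt((-583 + 1747) + ((1/12)*(-6)*(-16 - 6)/(-19 - 6) - 654)/(-15 + 371)) = sqrt(1164 + ((1/12)*(-6)*(-22)/(-25) - 654)/356) = sqrt(1164 + ((1/12)*(-6)*(-1/25)*(-22) - 654)*(1/356)) = sqrt(1164 + (-11/25 - 654)*(1/356)) = sqrt(1164 - 16361/25*1/356) = sqrt(1164 - 16361/8900) = sqrt(10343239/8900) = sqrt(920548271)/890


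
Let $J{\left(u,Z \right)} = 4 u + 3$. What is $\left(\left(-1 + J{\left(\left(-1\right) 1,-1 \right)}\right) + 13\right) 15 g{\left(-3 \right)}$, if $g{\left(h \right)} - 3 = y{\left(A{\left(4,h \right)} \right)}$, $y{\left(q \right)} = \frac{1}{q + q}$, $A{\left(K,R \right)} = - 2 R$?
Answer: $\frac{2035}{4} \approx 508.75$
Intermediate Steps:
$y{\left(q \right)} = \frac{1}{2 q}$
$g{\left(h \right)} = 3 - \frac{1}{4 h}$ ($g{\left(h \right)} = 3 + \frac{1}{2 \left(- 2 h\right)} = 3 + \frac{\left(- \frac{1}{2}\right) \frac{1}{h}}{2} = 3 - \frac{1}{4 h}$)
$J{\left(u,Z \right)} = 3 + 4 u$
$\left(\left(-1 + J{\left(\left(-1\right) 1,-1 \right)}\right) + 13\right) 15 g{\left(-3 \right)} = \left(\left(-1 + \left(3 + 4 \left(\left(-1\right) 1\right)\right)\right) + 13\right) 15 \left(3 - \frac{1}{4 \left(-3\right)}\right) = \left(\left(-1 + \left(3 + 4 \left(-1\right)\right)\right) + 13\right) 15 \left(3 - - \frac{1}{12}\right) = \left(\left(-1 + \left(3 - 4\right)\right) + 13\right) 15 \left(3 + \frac{1}{12}\right) = \left(\left(-1 - 1\right) + 13\right) 15 \cdot \frac{37}{12} = \left(-2 + 13\right) 15 \cdot \frac{37}{12} = 11 \cdot 15 \cdot \frac{37}{12} = 165 \cdot \frac{37}{12} = \frac{2035}{4}$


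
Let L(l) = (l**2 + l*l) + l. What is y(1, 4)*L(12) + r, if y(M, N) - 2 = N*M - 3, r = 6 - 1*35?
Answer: 871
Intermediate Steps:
r = -29 (r = 6 - 35 = -29)
y(M, N) = -1 + M*N (y(M, N) = 2 + (N*M - 3) = 2 + (M*N - 3) = 2 + (-3 + M*N) = -1 + M*N)
L(l) = l + 2*l**2 (L(l) = (l**2 + l**2) + l = 2*l**2 + l = l + 2*l**2)
y(1, 4)*L(12) + r = (-1 + 1*4)*(12*(1 + 2*12)) - 29 = (-1 + 4)*(12*(1 + 24)) - 29 = 3*(12*25) - 29 = 3*300 - 29 = 900 - 29 = 871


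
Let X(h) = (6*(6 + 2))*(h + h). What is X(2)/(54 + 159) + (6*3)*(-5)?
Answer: -6326/71 ≈ -89.099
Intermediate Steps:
X(h) = 96*h (X(h) = (6*8)*(2*h) = 48*(2*h) = 96*h)
X(2)/(54 + 159) + (6*3)*(-5) = (96*2)/(54 + 159) + (6*3)*(-5) = 192/213 + 18*(-5) = 192*(1/213) - 90 = 64/71 - 90 = -6326/71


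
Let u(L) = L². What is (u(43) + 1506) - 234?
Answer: 3121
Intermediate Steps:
(u(43) + 1506) - 234 = (43² + 1506) - 234 = (1849 + 1506) - 234 = 3355 - 234 = 3121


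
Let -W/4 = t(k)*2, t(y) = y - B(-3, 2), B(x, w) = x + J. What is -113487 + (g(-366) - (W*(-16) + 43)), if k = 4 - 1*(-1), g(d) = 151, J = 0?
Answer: -114403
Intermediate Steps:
k = 5 (k = 4 + 1 = 5)
B(x, w) = x (B(x, w) = x + 0 = x)
t(y) = 3 + y (t(y) = y - 1*(-3) = y + 3 = 3 + y)
W = -64 (W = -4*(3 + 5)*2 = -32*2 = -4*16 = -64)
-113487 + (g(-366) - (W*(-16) + 43)) = -113487 + (151 - (-64*(-16) + 43)) = -113487 + (151 - (1024 + 43)) = -113487 + (151 - 1*1067) = -113487 + (151 - 1067) = -113487 - 916 = -114403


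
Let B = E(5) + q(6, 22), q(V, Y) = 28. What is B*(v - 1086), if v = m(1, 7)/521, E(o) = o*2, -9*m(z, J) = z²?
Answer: -193505690/4689 ≈ -41268.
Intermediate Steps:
m(z, J) = -z²/9
E(o) = 2*o
B = 38 (B = 2*5 + 28 = 10 + 28 = 38)
v = -1/4689 (v = -⅑*1²/521 = -⅑*1*(1/521) = -⅑*1/521 = -1/4689 ≈ -0.00021327)
B*(v - 1086) = 38*(-1/4689 - 1086) = 38*(-5092255/4689) = -193505690/4689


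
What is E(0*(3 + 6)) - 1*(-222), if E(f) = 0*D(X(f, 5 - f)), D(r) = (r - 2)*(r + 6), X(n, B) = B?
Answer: 222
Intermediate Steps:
D(r) = (-2 + r)*(6 + r)
E(f) = 0 (E(f) = 0*(-12 + (5 - f)² + 4*(5 - f)) = 0*(-12 + (5 - f)² + (20 - 4*f)) = 0*(8 + (5 - f)² - 4*f) = 0)
E(0*(3 + 6)) - 1*(-222) = 0 - 1*(-222) = 0 + 222 = 222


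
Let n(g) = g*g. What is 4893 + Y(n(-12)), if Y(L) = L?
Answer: 5037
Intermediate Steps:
n(g) = g²
4893 + Y(n(-12)) = 4893 + (-12)² = 4893 + 144 = 5037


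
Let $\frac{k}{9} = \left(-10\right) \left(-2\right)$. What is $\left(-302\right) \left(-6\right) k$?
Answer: $326160$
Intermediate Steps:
$k = 180$ ($k = 9 \left(\left(-10\right) \left(-2\right)\right) = 9 \cdot 20 = 180$)
$\left(-302\right) \left(-6\right) k = \left(-302\right) \left(-6\right) 180 = 1812 \cdot 180 = 326160$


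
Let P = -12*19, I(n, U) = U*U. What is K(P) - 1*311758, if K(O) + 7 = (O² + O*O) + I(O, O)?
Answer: -155813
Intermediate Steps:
I(n, U) = U²
P = -228
K(O) = -7 + 3*O² (K(O) = -7 + ((O² + O*O) + O²) = -7 + ((O² + O²) + O²) = -7 + (2*O² + O²) = -7 + 3*O²)
K(P) - 1*311758 = (-7 + 3*(-228)²) - 1*311758 = (-7 + 3*51984) - 311758 = (-7 + 155952) - 311758 = 155945 - 311758 = -155813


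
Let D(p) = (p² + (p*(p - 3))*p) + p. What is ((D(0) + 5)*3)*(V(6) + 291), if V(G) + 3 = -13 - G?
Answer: 4035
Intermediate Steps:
V(G) = -16 - G (V(G) = -3 + (-13 - G) = -16 - G)
D(p) = p + p² + p²*(-3 + p) (D(p) = (p² + (p*(-3 + p))*p) + p = (p² + p²*(-3 + p)) + p = p + p² + p²*(-3 + p))
((D(0) + 5)*3)*(V(6) + 291) = ((0*(1 + 0² - 2*0) + 5)*3)*((-16 - 1*6) + 291) = ((0*(1 + 0 + 0) + 5)*3)*((-16 - 6) + 291) = ((0*1 + 5)*3)*(-22 + 291) = ((0 + 5)*3)*269 = (5*3)*269 = 15*269 = 4035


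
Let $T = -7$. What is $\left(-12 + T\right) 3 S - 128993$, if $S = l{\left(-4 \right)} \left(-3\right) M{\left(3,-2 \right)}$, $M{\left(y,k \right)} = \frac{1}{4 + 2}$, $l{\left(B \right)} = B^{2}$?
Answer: $-128537$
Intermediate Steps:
$M{\left(y,k \right)} = \frac{1}{6}$
$S = -8$ ($S = \left(-4\right)^{2} \left(-3\right) \frac{1}{6} = 16 \left(-3\right) \frac{1}{6} = \left(-48\right) \frac{1}{6} = -8$)
$\left(-12 + T\right) 3 S - 128993 = \left(-12 - 7\right) 3 \left(-8\right) - 128993 = \left(-19\right) 3 \left(-8\right) - 128993 = \left(-57\right) \left(-8\right) - 128993 = 456 - 128993 = -128537$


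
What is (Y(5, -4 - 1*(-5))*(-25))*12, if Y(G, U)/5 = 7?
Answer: -10500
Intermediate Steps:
Y(G, U) = 35 (Y(G, U) = 5*7 = 35)
(Y(5, -4 - 1*(-5))*(-25))*12 = (35*(-25))*12 = -875*12 = -10500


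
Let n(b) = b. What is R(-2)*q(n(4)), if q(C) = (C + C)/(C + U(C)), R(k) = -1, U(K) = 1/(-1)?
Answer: -8/3 ≈ -2.6667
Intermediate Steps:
U(K) = -1
q(C) = 2*C/(-1 + C) (q(C) = (C + C)/(C - 1) = (2*C)/(-1 + C) = 2*C/(-1 + C))
R(-2)*q(n(4)) = -2*4/(-1 + 4) = -2*4/3 = -1*8/3 = -8/3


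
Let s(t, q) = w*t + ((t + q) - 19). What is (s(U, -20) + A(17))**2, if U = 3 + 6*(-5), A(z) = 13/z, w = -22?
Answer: 80802121/289 ≈ 2.7959e+5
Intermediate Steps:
U = -27 (U = 3 - 30 = -27)
s(t, q) = -19 + q - 21*t (s(t, q) = -22*t + ((t + q) - 19) = -22*t + ((q + t) - 19) = -22*t + (-19 + q + t) = -19 + q - 21*t)
(s(U, -20) + A(17))**2 = ((-19 - 20 - 21*(-27)) + 13/17)**2 = ((-19 - 20 + 567) + 13*(1/17))**2 = (528 + 13/17)**2 = (8989/17)**2 = 80802121/289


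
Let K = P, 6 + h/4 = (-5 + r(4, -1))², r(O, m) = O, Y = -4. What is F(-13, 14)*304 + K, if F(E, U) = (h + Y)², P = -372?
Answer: 174732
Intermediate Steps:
h = -20 (h = -24 + 4*(-5 + 4)² = -24 + 4*(-1)² = -24 + 4*1 = -24 + 4 = -20)
K = -372
F(E, U) = 576 (F(E, U) = (-20 - 4)² = (-24)² = 576)
F(-13, 14)*304 + K = 576*304 - 372 = 175104 - 372 = 174732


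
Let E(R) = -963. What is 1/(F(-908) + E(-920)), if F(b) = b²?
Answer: 1/823501 ≈ 1.2143e-6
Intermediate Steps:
1/(F(-908) + E(-920)) = 1/((-908)² - 963) = 1/(824464 - 963) = 1/823501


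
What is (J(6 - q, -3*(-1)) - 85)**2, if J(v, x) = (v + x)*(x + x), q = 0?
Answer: 961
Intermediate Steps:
J(v, x) = 2*x*(v + x) (J(v, x) = (v + x)*(2*x) = 2*x*(v + x))
(J(6 - q, -3*(-1)) - 85)**2 = (2*(-3*(-1))*((6 - 1*0) - 3*(-1)) - 85)**2 = (2*3*((6 + 0) + 3) - 85)**2 = (2*3*(6 + 3) - 85)**2 = (2*3*9 - 85)**2 = (54 - 85)**2 = (-31)**2 = 961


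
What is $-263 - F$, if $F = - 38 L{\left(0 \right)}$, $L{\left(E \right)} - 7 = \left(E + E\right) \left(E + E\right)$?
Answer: $3$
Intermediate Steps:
$L{\left(E \right)} = 7 + 4 E^{2}$ ($L{\left(E \right)} = 7 + \left(E + E\right) \left(E + E\right) = 7 + 2 E 2 E = 7 + 4 E^{2}$)
$F = -266$ ($F = - 38 \left(7 + 4 \cdot 0^{2}\right) = - 38 \left(7 + 4 \cdot 0\right) = - 38 \left(7 + 0\right) = \left(-38\right) 7 = -266$)
$-263 - F = -263 - -266 = -263 + 266 = 3$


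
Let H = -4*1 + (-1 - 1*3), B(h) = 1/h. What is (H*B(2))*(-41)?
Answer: 164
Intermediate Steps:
B(h) = 1/h
H = -8 (H = -4 + (-1 - 3) = -4 - 4 = -8)
(H*B(2))*(-41) = -8/2*(-41) = -8*1/2*(-41) = -4*(-41) = 164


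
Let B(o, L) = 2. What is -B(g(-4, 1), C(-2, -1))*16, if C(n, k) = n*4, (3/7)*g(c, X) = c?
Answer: -32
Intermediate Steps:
g(c, X) = 7*c/3
C(n, k) = 4*n
-B(g(-4, 1), C(-2, -1))*16 = -1*2*16 = -2*16 = -32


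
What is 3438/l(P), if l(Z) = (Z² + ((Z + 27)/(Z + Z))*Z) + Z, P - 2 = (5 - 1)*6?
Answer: 6876/1457 ≈ 4.7193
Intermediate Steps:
P = 26 (P = 2 + (5 - 1)*6 = 2 + 4*6 = 2 + 24 = 26)
l(Z) = 27/2 + Z² + 3*Z/2 (l(Z) = (Z² + ((27 + Z)/((2*Z)))*Z) + Z = (Z² + ((27 + Z)*(1/(2*Z)))*Z) + Z = (Z² + ((27 + Z)/(2*Z))*Z) + Z = (Z² + (27/2 + Z/2)) + Z = (27/2 + Z² + Z/2) + Z = 27/2 + Z² + 3*Z/2)
3438/l(P) = 3438/(27/2 + 26² + (3/2)*26) = 3438/(27/2 + 676 + 39) = 3438/(1457/2) = 3438*(2/1457) = 6876/1457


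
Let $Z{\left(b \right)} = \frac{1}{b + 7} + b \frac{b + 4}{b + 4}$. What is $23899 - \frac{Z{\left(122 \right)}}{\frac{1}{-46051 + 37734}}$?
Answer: $\frac{133984234}{129} \approx 1.0386 \cdot 10^{6}$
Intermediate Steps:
$Z{\left(b \right)} = b + \frac{1}{7 + b}$ ($Z{\left(b \right)} = \frac{1}{7 + b} + b \frac{4 + b}{4 + b} = \frac{1}{7 + b} + b 1 = \frac{1}{7 + b} + b = b + \frac{1}{7 + b}$)
$23899 - \frac{Z{\left(122 \right)}}{\frac{1}{-46051 + 37734}} = 23899 - \frac{\frac{1}{7 + 122} \left(1 + 122^{2} + 7 \cdot 122\right)}{\frac{1}{-46051 + 37734}} = 23899 - \frac{\frac{1}{129} \left(1 + 14884 + 854\right)}{\frac{1}{-8317}} = 23899 - \frac{\frac{1}{129} \cdot 15739}{- \frac{1}{8317}} = 23899 - \frac{15739}{129} \left(-8317\right) = 23899 - - \frac{130901263}{129} = 23899 + \frac{130901263}{129} = \frac{133984234}{129}$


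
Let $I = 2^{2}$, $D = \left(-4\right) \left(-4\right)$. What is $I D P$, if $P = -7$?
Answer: $-448$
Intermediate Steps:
$D = 16$
$I = 4$
$I D P = 4 \cdot 16 \left(-7\right) = 64 \left(-7\right) = -448$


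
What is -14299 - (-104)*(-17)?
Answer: -16067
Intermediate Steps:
-14299 - (-104)*(-17) = -14299 - 1*1768 = -14299 - 1768 = -16067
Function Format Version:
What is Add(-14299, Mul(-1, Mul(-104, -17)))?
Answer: -16067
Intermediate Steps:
Add(-14299, Mul(-1, Mul(-104, -17))) = Add(-14299, Mul(-1, 1768)) = Add(-14299, -1768) = -16067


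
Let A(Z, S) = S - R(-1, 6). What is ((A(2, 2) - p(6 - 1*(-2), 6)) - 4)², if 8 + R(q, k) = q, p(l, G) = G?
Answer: 1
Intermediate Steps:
R(q, k) = -8 + q
A(Z, S) = 9 + S (A(Z, S) = S - (-8 - 1) = S - 1*(-9) = S + 9 = 9 + S)
((A(2, 2) - p(6 - 1*(-2), 6)) - 4)² = (((9 + 2) - 1*6) - 4)² = ((11 - 6) - 4)² = (5 - 4)² = 1² = 1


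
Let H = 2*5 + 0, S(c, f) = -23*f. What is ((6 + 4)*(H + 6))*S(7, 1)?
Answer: -3680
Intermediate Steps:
H = 10 (H = 10 + 0 = 10)
((6 + 4)*(H + 6))*S(7, 1) = ((6 + 4)*(10 + 6))*(-23*1) = (10*16)*(-23) = 160*(-23) = -3680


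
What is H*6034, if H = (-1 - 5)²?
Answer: 217224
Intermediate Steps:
H = 36 (H = (-6)² = 36)
H*6034 = 36*6034 = 217224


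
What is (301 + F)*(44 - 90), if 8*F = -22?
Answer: -27439/2 ≈ -13720.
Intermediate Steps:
F = -11/4 (F = (⅛)*(-22) = -11/4 ≈ -2.7500)
(301 + F)*(44 - 90) = (301 - 11/4)*(44 - 90) = (1193/4)*(-46) = -27439/2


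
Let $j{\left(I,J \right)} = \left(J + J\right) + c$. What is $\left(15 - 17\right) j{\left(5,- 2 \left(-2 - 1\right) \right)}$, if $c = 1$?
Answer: $-26$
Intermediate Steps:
$j{\left(I,J \right)} = 1 + 2 J$ ($j{\left(I,J \right)} = \left(J + J\right) + 1 = 2 J + 1 = 1 + 2 J$)
$\left(15 - 17\right) j{\left(5,- 2 \left(-2 - 1\right) \right)} = \left(15 - 17\right) \left(1 + 2 \left(- 2 \left(-2 - 1\right)\right)\right) = - 2 \left(1 + 2 \left(\left(-2\right) \left(-3\right)\right)\right) = - 2 \left(1 + 2 \cdot 6\right) = - 2 \left(1 + 12\right) = \left(-2\right) 13 = -26$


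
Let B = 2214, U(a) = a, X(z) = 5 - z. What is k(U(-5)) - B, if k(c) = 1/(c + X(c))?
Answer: -11069/5 ≈ -2213.8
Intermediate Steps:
k(c) = ⅕ (k(c) = 1/(c + (5 - c)) = 1/5 = ⅕)
k(U(-5)) - B = ⅕ - 1*2214 = ⅕ - 2214 = -11069/5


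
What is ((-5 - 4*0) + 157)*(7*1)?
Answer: 1064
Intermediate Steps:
((-5 - 4*0) + 157)*(7*1) = ((-5 + 0) + 157)*7 = (-5 + 157)*7 = 152*7 = 1064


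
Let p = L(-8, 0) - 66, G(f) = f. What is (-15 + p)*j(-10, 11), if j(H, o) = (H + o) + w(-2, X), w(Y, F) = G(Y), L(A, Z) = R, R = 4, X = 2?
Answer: 77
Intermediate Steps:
L(A, Z) = 4
w(Y, F) = Y
j(H, o) = -2 + H + o (j(H, o) = (H + o) - 2 = -2 + H + o)
p = -62 (p = 4 - 66 = -62)
(-15 + p)*j(-10, 11) = (-15 - 62)*(-2 - 10 + 11) = -77*(-1) = 77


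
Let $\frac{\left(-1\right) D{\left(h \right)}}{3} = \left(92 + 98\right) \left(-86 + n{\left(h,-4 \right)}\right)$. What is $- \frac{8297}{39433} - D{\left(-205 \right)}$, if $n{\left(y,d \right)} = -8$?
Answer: $- \frac{2112828437}{39433} \approx -53580.0$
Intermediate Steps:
$D{\left(h \right)} = 53580$ ($D{\left(h \right)} = - 3 \left(92 + 98\right) \left(-86 - 8\right) = - 3 \cdot 190 \left(-94\right) = \left(-3\right) \left(-17860\right) = 53580$)
$- \frac{8297}{39433} - D{\left(-205 \right)} = - \frac{8297}{39433} - 53580 = - \frac{2112828437}{39433}$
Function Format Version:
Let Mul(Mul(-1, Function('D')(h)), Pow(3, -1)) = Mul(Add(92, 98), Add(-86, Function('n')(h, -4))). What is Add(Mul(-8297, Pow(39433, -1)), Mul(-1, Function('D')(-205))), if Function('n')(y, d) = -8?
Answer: Rational(-2112828437, 39433) ≈ -53580.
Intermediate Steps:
Function('D')(h) = 53580 (Function('D')(h) = Mul(-3, Mul(Add(92, 98), Add(-86, -8))) = Mul(-3, Mul(190, -94)) = Mul(-3, -17860) = 53580)
Add(Mul(-8297, Pow(39433, -1)), Mul(-1, Function('D')(-205))) = Add(Mul(-8297, Pow(39433, -1)), Mul(-1, 53580)) = Add(Mul(-8297, Rational(1, 39433)), -53580) = Add(Rational(-8297, 39433), -53580) = Rational(-2112828437, 39433)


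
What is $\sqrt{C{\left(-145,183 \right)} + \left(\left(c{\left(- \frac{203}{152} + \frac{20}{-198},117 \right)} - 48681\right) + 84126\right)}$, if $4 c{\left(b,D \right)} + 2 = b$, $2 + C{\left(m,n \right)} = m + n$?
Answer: $\frac{\sqrt{892689427102}}{5016} \approx 188.36$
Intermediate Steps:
$C{\left(m,n \right)} = -2 + m + n$ ($C{\left(m,n \right)} = -2 + \left(m + n\right) = -2 + m + n$)
$c{\left(b,D \right)} = - \frac{1}{2} + \frac{b}{4}$
$\sqrt{C{\left(-145,183 \right)} + \left(\left(c{\left(- \frac{203}{152} + \frac{20}{-198},117 \right)} - 48681\right) + 84126\right)} = \sqrt{\left(-2 - 145 + 183\right) + \left(\left(\left(- \frac{1}{2} + \frac{- \frac{203}{152} + \frac{20}{-198}}{4}\right) - 48681\right) + 84126\right)} = \sqrt{36 + \left(\left(\left(- \frac{1}{2} + \frac{\left(-203\right) \frac{1}{152} + 20 \left(- \frac{1}{198}\right)}{4}\right) - 48681\right) + 84126\right)} = \sqrt{36 + \left(\left(\left(- \frac{1}{2} + \frac{- \frac{203}{152} - \frac{10}{99}}{4}\right) - 48681\right) + 84126\right)} = \sqrt{36 + \left(\left(\left(- \frac{1}{2} + \frac{1}{4} \left(- \frac{21617}{15048}\right)\right) - 48681\right) + 84126\right)} = \sqrt{36 + \left(\left(\left(- \frac{1}{2} - \frac{21617}{60192}\right) - 48681\right) + 84126\right)} = \sqrt{36 + \left(\left(- \frac{51713}{60192} - 48681\right) + 84126\right)} = \sqrt{36 + \left(- \frac{2930258465}{60192} + 84126\right)} = \sqrt{36 + \frac{2133453727}{60192}} = \sqrt{\frac{2135620639}{60192}} = \frac{\sqrt{892689427102}}{5016}$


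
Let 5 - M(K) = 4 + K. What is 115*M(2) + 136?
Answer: 21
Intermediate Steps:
M(K) = 1 - K (M(K) = 5 - (4 + K) = 5 + (-4 - K) = 1 - K)
115*M(2) + 136 = 115*(1 - 1*2) + 136 = 115*(1 - 2) + 136 = 115*(-1) + 136 = -115 + 136 = 21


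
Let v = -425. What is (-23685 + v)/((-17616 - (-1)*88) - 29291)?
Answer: 24110/46819 ≈ 0.51496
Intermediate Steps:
(-23685 + v)/((-17616 - (-1)*88) - 29291) = (-23685 - 425)/((-17616 - (-1)*88) - 29291) = -24110/((-17616 - 1*(-88)) - 29291) = -24110/((-17616 + 88) - 29291) = -24110/(-17528 - 29291) = -24110/(-46819) = -24110*(-1/46819) = 24110/46819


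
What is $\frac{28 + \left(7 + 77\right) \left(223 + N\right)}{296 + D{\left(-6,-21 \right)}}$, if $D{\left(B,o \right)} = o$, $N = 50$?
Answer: $\frac{4592}{55} \approx 83.491$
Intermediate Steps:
$\frac{28 + \left(7 + 77\right) \left(223 + N\right)}{296 + D{\left(-6,-21 \right)}} = \frac{28 + \left(7 + 77\right) \left(223 + 50\right)}{296 - 21} = \frac{28 + 84 \cdot 273}{275} = \left(28 + 22932\right) \frac{1}{275} = 22960 \cdot \frac{1}{275} = \frac{4592}{55}$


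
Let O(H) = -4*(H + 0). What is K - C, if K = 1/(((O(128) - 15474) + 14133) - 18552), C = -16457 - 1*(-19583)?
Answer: -63786031/20405 ≈ -3126.0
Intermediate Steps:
O(H) = -4*H
C = 3126 (C = -16457 + 19583 = 3126)
K = -1/20405 (K = 1/(((-4*128 - 15474) + 14133) - 18552) = 1/(((-512 - 15474) + 14133) - 18552) = 1/((-15986 + 14133) - 18552) = 1/(-1853 - 18552) = 1/(-20405) = -1/20405 ≈ -4.9008e-5)
K - C = -1/20405 - 1*3126 = -1/20405 - 3126 = -63786031/20405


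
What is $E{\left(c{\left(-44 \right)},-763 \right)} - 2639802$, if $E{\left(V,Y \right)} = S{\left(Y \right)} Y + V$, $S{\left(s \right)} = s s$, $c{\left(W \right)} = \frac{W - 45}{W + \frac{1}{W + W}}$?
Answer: $- \frac{1730590975045}{3873} \approx -4.4683 \cdot 10^{8}$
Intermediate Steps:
$c{\left(W \right)} = \frac{-45 + W}{W + \frac{1}{2 W}}$
$S{\left(s \right)} = s^{2}$
$E{\left(V,Y \right)} = V + Y^{3}$ ($E{\left(V,Y \right)} = Y^{2} Y + V = Y^{3} + V = V + Y^{3}$)
$E{\left(c{\left(-44 \right)},-763 \right)} - 2639802 = \left(2 \left(-44\right) \frac{1}{1 + 2 \left(-44\right)^{2}} \left(-45 - 44\right) + \left(-763\right)^{3}\right) - 2639802 = \left(2 \left(-44\right) \frac{1}{1 + 2 \cdot 1936} \left(-89\right) - 444194947\right) - 2639802 = \left(2 \left(-44\right) \frac{1}{1 + 3872} \left(-89\right) - 444194947\right) - 2639802 = \left(2 \left(-44\right) \frac{1}{3873} \left(-89\right) - 444194947\right) - 2639802 = \left(\frac{7832}{3873} - 444194947\right) - 2639802 = - \frac{1720367021899}{3873} - 2639802 = - \frac{1730590975045}{3873}$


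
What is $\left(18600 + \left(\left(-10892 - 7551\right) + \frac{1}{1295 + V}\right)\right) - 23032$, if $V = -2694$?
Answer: $- \frac{32002126}{1399} \approx -22875.0$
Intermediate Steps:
$\left(18600 + \left(\left(-10892 - 7551\right) + \frac{1}{1295 + V}\right)\right) - 23032 = \left(18600 + \left(\left(-10892 - 7551\right) + \frac{1}{1295 - 2694}\right)\right) - 23032 = \left(18600 - \left(18443 - \frac{1}{-1399}\right)\right) - 23032 = \left(18600 - \frac{25801758}{1399}\right) - 23032 = \frac{219642}{1399} - 23032 = - \frac{32002126}{1399}$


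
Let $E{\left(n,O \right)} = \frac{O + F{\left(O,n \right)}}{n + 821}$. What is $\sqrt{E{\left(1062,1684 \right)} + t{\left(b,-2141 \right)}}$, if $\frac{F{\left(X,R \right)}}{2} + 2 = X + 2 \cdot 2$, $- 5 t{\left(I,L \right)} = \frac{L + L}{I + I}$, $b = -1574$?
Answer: $\frac{13 \sqrt{3135641101530}}{14819210} \approx 1.5534$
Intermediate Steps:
$t{\left(I,L \right)} = - \frac{L}{5 I}$ ($t{\left(I,L \right)} = - \frac{\left(L + L\right) \frac{1}{I + I}}{5} = - \frac{2 L \frac{1}{2 I}}{5} = - \frac{L \frac{1}{I}}{5} = - \frac{L}{5 I}$)
$F{\left(X,R \right)} = 4 + 2 X$ ($F{\left(X,R \right)} = -4 + 2 \left(X + 2 \cdot 2\right) = -4 + 2 \left(X + 4\right) = -4 + 2 \left(4 + X\right) = -4 + \left(8 + 2 X\right) = 4 + 2 X$)
$E{\left(n,O \right)} = \frac{4 + 3 O}{821 + n}$ ($E{\left(n,O \right)} = \frac{O + \left(4 + 2 O\right)}{n + 821} = \frac{4 + 3 O}{821 + n}$)
$\sqrt{E{\left(1062,1684 \right)} + t{\left(b,-2141 \right)}} = \sqrt{\frac{4 + 3 \cdot 1684}{821 + 1062} - - \frac{2141}{5 \left(-1574\right)}} = \sqrt{\frac{4 + 5052}{1883} - \left(- \frac{2141}{5}\right) \left(- \frac{1}{1574}\right)} = \sqrt{\frac{1}{1883} \cdot 5056 - \frac{2141}{7870}} = \sqrt{\frac{5056}{1883} - \frac{2141}{7870}} = \sqrt{\frac{35759217}{14819210}} = \frac{13 \sqrt{3135641101530}}{14819210}$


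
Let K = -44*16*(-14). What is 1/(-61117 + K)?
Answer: -1/51261 ≈ -1.9508e-5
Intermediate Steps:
K = 9856 (K = -704*(-14) = 9856)
1/(-61117 + K) = 1/(-61117 + 9856) = 1/(-51261) = -1/51261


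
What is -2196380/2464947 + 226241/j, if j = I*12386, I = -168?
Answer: -1709335001489/1709726678352 ≈ -0.99977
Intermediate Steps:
j = -2080848 (j = -168*12386 = -2080848)
-2196380/2464947 + 226241/j = -2196380/2464947 + 226241/(-2080848) = -2196380*1/2464947 + 226241*(-1/2080848) = -2196380/2464947 - 226241/2080848 = -1709335001489/1709726678352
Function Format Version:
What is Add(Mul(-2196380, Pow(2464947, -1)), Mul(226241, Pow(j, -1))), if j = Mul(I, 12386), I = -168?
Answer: Rational(-1709335001489, 1709726678352) ≈ -0.99977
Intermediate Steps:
j = -2080848 (j = Mul(-168, 12386) = -2080848)
Add(Mul(-2196380, Pow(2464947, -1)), Mul(226241, Pow(j, -1))) = Add(Mul(-2196380, Pow(2464947, -1)), Mul(226241, Pow(-2080848, -1))) = Add(Mul(-2196380, Rational(1, 2464947)), Mul(226241, Rational(-1, 2080848))) = Add(Rational(-2196380, 2464947), Rational(-226241, 2080848)) = Rational(-1709335001489, 1709726678352)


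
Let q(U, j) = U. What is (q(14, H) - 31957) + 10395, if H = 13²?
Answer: -21548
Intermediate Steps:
H = 169
(q(14, H) - 31957) + 10395 = (14 - 31957) + 10395 = -31943 + 10395 = -21548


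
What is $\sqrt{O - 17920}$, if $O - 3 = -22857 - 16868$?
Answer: $i \sqrt{57642} \approx 240.09 i$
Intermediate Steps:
$O = -39722$ ($O = 3 - 39725 = -39722$)
$\sqrt{O - 17920} = \sqrt{-39722 - 17920} = \sqrt{-57642} = i \sqrt{57642}$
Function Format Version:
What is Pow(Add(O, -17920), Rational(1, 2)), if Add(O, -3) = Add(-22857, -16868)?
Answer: Mul(I, Pow(57642, Rational(1, 2))) ≈ Mul(240.09, I)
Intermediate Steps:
O = -39722 (O = Add(3, Add(-22857, -16868)) = Add(3, -39725) = -39722)
Pow(Add(O, -17920), Rational(1, 2)) = Pow(Add(-39722, -17920), Rational(1, 2)) = Pow(-57642, Rational(1, 2)) = Mul(I, Pow(57642, Rational(1, 2)))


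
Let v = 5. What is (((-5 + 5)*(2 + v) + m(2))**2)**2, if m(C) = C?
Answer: 16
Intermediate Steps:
(((-5 + 5)*(2 + v) + m(2))**2)**2 = (((-5 + 5)*(2 + 5) + 2)**2)**2 = ((0*7 + 2)**2)**2 = ((0 + 2)**2)**2 = (2**2)**2 = 4**2 = 16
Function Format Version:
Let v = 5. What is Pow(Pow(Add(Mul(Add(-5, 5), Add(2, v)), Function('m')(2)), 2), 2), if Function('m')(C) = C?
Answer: 16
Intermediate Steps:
Pow(Pow(Add(Mul(Add(-5, 5), Add(2, v)), Function('m')(2)), 2), 2) = Pow(Pow(Add(Mul(Add(-5, 5), Add(2, 5)), 2), 2), 2) = Pow(Pow(Add(Mul(0, 7), 2), 2), 2) = Pow(Pow(Add(0, 2), 2), 2) = Pow(Pow(2, 2), 2) = Pow(4, 2) = 16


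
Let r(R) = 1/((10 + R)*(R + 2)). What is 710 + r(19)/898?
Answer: 388286221/546882 ≈ 710.00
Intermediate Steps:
r(R) = 1/((2 + R)*(10 + R)) (r(R) = 1/((10 + R)*(2 + R)) = 1/((2 + R)*(10 + R)))
710 + r(19)/898 = 710 + 1/((20 + 19² + 12*19)*898) = 710 + (1/898)/(20 + 361 + 228) = 710 + (1/898)/609 = 710 + (1/609)*(1/898) = 710 + 1/546882 = 388286221/546882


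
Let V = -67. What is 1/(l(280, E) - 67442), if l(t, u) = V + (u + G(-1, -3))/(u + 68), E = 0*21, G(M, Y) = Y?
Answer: -68/4590615 ≈ -1.4813e-5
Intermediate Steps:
E = 0
l(t, u) = -67 + (-3 + u)/(68 + u) (l(t, u) = -67 + (u - 3)/(u + 68) = -67 + (-3 + u)/(68 + u))
1/(l(280, E) - 67442) = 1/((-4559 - 66*0)/(68 + 0) - 67442) = 1/((-4559 + 0)/68 - 67442) = 1/((1/68)*(-4559) - 67442) = 1/(-4559/68 - 67442) = 1/(-4590615/68) = -68/4590615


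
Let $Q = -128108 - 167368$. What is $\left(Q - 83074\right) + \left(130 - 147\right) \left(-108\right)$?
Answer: $-376714$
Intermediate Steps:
$Q = -295476$ ($Q = -128108 - 167368 = -295476$)
$\left(Q - 83074\right) + \left(130 - 147\right) \left(-108\right) = \left(-295476 - 83074\right) + \left(130 - 147\right) \left(-108\right) = -378550 - -1836 = -378550 + 1836 = -376714$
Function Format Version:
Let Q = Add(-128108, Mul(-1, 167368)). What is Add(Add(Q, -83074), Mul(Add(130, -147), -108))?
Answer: -376714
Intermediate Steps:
Q = -295476 (Q = Add(-128108, -167368) = -295476)
Add(Add(Q, -83074), Mul(Add(130, -147), -108)) = Add(Add(-295476, -83074), Mul(Add(130, -147), -108)) = Add(-378550, Mul(-17, -108)) = Add(-378550, 1836) = -376714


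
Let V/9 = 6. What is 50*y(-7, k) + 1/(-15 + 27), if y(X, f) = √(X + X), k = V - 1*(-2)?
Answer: 1/12 + 50*I*√14 ≈ 0.083333 + 187.08*I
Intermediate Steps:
V = 54 (V = 9*6 = 54)
k = 56 (k = 54 - 1*(-2) = 54 + 2 = 56)
y(X, f) = √2*√X (y(X, f) = √(2*X) = √2*√X)
50*y(-7, k) + 1/(-15 + 27) = 50*(√2*√(-7)) + 1/(-15 + 27) = 50*(√2*(I*√7)) + 1/12 = 50*(I*√14) + 1/12 = 50*I*√14 + 1/12 = 1/12 + 50*I*√14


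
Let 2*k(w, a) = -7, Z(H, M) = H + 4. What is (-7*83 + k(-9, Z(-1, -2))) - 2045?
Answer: -5259/2 ≈ -2629.5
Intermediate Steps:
Z(H, M) = 4 + H
k(w, a) = -7/2 (k(w, a) = (½)*(-7) = -7/2)
(-7*83 + k(-9, Z(-1, -2))) - 2045 = (-7*83 - 7/2) - 2045 = (-581 - 7/2) - 2045 = -1169/2 - 2045 = -5259/2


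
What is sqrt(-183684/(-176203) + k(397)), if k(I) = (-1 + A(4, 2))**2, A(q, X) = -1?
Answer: 4*sqrt(9784728793)/176203 ≈ 2.2455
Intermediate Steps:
k(I) = 4 (k(I) = (-1 - 1)**2 = (-2)**2 = 4)
sqrt(-183684/(-176203) + k(397)) = sqrt(-183684/(-176203) + 4) = sqrt(-183684*(-1/176203) + 4) = sqrt(183684/176203 + 4) = sqrt(888496/176203) = 4*sqrt(9784728793)/176203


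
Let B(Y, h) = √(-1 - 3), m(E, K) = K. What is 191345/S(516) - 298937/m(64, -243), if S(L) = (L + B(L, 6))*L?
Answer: 15928292491/12940236 - 38269*I/13739016 ≈ 1230.9 - 0.0027854*I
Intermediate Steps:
B(Y, h) = 2*I (B(Y, h) = √(-4) = 2*I)
S(L) = L*(L + 2*I) (S(L) = (L + 2*I)*L = L*(L + 2*I))
191345/S(516) - 298937/m(64, -243) = 191345/((516*(516 + 2*I))) - 298937/(-243) = 191345/(266256 + 1032*I) - 298937*(-1/243) = 191345*((266256 - 1032*I)/70893322560) + 298937/243 = 38269*(266256 - 1032*I)/14178664512 + 298937/243 = 298937/243 + 38269*(266256 - 1032*I)/14178664512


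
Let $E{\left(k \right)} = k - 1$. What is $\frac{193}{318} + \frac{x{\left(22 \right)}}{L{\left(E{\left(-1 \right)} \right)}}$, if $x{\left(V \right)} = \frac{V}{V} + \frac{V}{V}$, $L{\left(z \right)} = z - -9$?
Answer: $\frac{1987}{2226} \approx 0.89263$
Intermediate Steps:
$E{\left(k \right)} = -1 + k$
$L{\left(z \right)} = 9 + z$ ($L{\left(z \right)} = z + 9 = 9 + z$)
$x{\left(V \right)} = 2$ ($x{\left(V \right)} = 1 + 1 = 2$)
$\frac{193}{318} + \frac{x{\left(22 \right)}}{L{\left(E{\left(-1 \right)} \right)}} = \frac{193}{318} + \frac{2}{9 - 2} = 193 \cdot \frac{1}{318} + \frac{2}{9 - 2} = \frac{193}{318} + \frac{2}{7} = \frac{1987}{2226}$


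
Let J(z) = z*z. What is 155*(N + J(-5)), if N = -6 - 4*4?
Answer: 465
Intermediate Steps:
J(z) = z²
N = -22 (N = -6 - 16 = -22)
155*(N + J(-5)) = 155*(-22 + (-5)²) = 155*(-22 + 25) = 155*3 = 465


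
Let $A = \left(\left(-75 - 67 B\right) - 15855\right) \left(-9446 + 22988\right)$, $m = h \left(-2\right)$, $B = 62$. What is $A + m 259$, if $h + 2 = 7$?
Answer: $-271980118$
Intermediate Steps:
$h = 5$ ($h = -2 + 7 = 5$)
$m = -10$ ($m = 5 \left(-2\right) = -10$)
$A = -271977528$ ($A = \left(\left(-75 - 4154\right) - 15855\right) \left(-9446 + 22988\right) = \left(\left(-75 - 4154\right) - 15855\right) 13542 = \left(-4229 - 15855\right) 13542 = \left(-20084\right) 13542 = -271977528$)
$A + m 259 = -271977528 - 2590 = -271980118$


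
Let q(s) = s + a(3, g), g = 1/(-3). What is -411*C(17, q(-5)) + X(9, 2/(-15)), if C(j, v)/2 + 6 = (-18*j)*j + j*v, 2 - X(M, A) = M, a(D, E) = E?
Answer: 4355497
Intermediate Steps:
g = -1/3 ≈ -0.33333
X(M, A) = 2 - M
q(s) = -1/3 + s (q(s) = s - 1/3 = -1/3 + s)
C(j, v) = -12 - 36*j**2 + 2*j*v (C(j, v) = -12 + 2*((-18*j)*j + j*v) = -12 + 2*(-18*j**2 + j*v) = -12 + (-36*j**2 + 2*j*v) = -12 - 36*j**2 + 2*j*v)
-411*C(17, q(-5)) + X(9, 2/(-15)) = -411*(-12 - 36*17**2 + 2*17*(-1/3 - 5)) + (2 - 1*9) = -411*(-12 - 36*289 + 2*17*(-16/3)) + (2 - 9) = -411*(-12 - 10404 - 544/3) - 7 = -411*(-31792/3) - 7 = 4355504 - 7 = 4355497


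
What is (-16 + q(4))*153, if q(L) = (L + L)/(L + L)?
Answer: -2295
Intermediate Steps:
q(L) = 1 (q(L) = (2*L)/((2*L)) = (2*L)*(1/(2*L)) = 1)
(-16 + q(4))*153 = (-16 + 1)*153 = -15*153 = -2295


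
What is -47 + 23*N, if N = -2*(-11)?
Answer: 459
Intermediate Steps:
N = 22
-47 + 23*N = -47 + 23*22 = -47 + 506 = 459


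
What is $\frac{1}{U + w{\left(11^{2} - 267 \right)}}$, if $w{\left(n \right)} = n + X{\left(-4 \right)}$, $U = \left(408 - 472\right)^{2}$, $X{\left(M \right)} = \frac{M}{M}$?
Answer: $\frac{1}{3951} \approx 0.0002531$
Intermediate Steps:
$X{\left(M \right)} = 1$
$U = 4096$ ($U = \left(-64\right)^{2} = 4096$)
$w{\left(n \right)} = 1 + n$ ($w{\left(n \right)} = n + 1 = 1 + n$)
$\frac{1}{U + w{\left(11^{2} - 267 \right)}} = \frac{1}{4096 + \left(1 + \left(11^{2} - 267\right)\right)} = \frac{1}{4096 + \left(1 + \left(121 - 267\right)\right)} = \frac{1}{4096 + \left(1 - 146\right)} = \frac{1}{4096 - 145} = \frac{1}{3951}$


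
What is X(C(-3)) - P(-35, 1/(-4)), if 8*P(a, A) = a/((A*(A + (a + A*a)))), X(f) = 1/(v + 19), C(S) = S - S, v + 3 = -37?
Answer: 682/1113 ≈ 0.61276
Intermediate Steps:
v = -40 (v = -3 - 37 = -40)
C(S) = 0
X(f) = -1/21 (X(f) = 1/(-40 + 19) = 1/(-21) = -1/21)
P(a, A) = a/(8*A*(A + a + A*a)) (P(a, A) = (a/((A*(A + (a + A*a)))))/8 = (a/((A*(A + a + A*a))))/8 = (a*(1/(A*(A + a + A*a))))/8 = (a/(A*(A + a + A*a)))/8 = a/(8*A*(A + a + A*a)))
X(C(-3)) - P(-35, 1/(-4)) = -1/21 - (-35)/(8*(1/(-4))*(1/(-4) - 35 - 35/(-4))) = -1/21 - (-35)/(8*(-1/4)*(-1/4 - 35 - 1/4*(-35))) = -1/21 - (-35)*(-4)/(8*(-1/4 - 35 + 35/4)) = -1/21 - (-35)*(-4)/(8*(-53/2)) = -1/21 - (-35)*(-4)*(-2)/(8*53) = -1/21 - 1*(-35/53) = -1/21 + 35/53 = 682/1113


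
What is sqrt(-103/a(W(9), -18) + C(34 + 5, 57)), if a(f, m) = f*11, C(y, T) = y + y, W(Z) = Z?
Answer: sqrt(83809)/33 ≈ 8.7727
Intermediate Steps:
C(y, T) = 2*y
a(f, m) = 11*f
sqrt(-103/a(W(9), -18) + C(34 + 5, 57)) = sqrt(-103/(11*9) + 2*(34 + 5)) = sqrt(-103/99 + 2*39) = sqrt(-103*1/99 + 78) = sqrt(-103/99 + 78) = sqrt(7619/99) = sqrt(83809)/33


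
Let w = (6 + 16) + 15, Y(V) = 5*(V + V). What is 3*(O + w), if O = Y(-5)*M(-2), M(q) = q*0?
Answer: 111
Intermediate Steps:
Y(V) = 10*V (Y(V) = 5*(2*V) = 10*V)
M(q) = 0
O = 0 (O = (10*(-5))*0 = -50*0 = 0)
w = 37 (w = 22 + 15 = 37)
3*(O + w) = 3*(0 + 37) = 3*37 = 111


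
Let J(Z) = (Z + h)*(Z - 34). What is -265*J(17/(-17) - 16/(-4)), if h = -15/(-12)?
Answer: 139655/4 ≈ 34914.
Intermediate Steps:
h = 5/4 (h = -15*(-1/12) = 5/4 ≈ 1.2500)
J(Z) = (-34 + Z)*(5/4 + Z) (J(Z) = (Z + 5/4)*(Z - 34) = (5/4 + Z)*(-34 + Z) = (-34 + Z)*(5/4 + Z))
-265*J(17/(-17) - 16/(-4)) = -265*(-85/2 + (17/(-17) - 16/(-4))² - 131*(17/(-17) - 16/(-4))/4) = -265*(-85/2 + (17*(-1/17) - 16*(-¼))² - 131*(17*(-1/17) - 16*(-¼))/4) = -265*(-85/2 + (-1 + 4)² - 131*(-1 + 4)/4) = -265*(-85/2 + 3² - 131/4*3) = -265*(-85/2 + 9 - 393/4) = -265*(-527/4) = 139655/4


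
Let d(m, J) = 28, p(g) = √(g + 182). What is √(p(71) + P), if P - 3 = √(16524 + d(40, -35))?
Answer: √(3 + √253 + 2*√4138) ≈ 12.147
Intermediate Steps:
p(g) = √(182 + g)
P = 3 + 2*√4138 (P = 3 + √(16524 + 28) = 3 + √16552 = 3 + 2*√4138 ≈ 131.65)
√(p(71) + P) = √(√(182 + 71) + (3 + 2*√4138)) = √(√253 + (3 + 2*√4138)) = √(3 + √253 + 2*√4138)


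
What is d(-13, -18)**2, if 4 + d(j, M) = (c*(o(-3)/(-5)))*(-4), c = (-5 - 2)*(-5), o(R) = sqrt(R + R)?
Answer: -4688 - 224*I*sqrt(6) ≈ -4688.0 - 548.69*I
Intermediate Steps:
o(R) = sqrt(2)*sqrt(R) (o(R) = sqrt(2*R) = sqrt(2)*sqrt(R))
c = 35 (c = -7*(-5) = 35)
d(j, M) = -4 + 28*I*sqrt(6) (d(j, M) = -4 + (35*((sqrt(2)*sqrt(-3))/(-5)))*(-4) = -4 + (35*((sqrt(2)*(I*sqrt(3)))*(-1/5)))*(-4) = -4 + (35*((I*sqrt(6))*(-1/5)))*(-4) = -4 + (35*(-I*sqrt(6)/5))*(-4) = -4 - 7*I*sqrt(6)*(-4) = -4 + 28*I*sqrt(6))
d(-13, -18)**2 = (-4 + 28*I*sqrt(6))**2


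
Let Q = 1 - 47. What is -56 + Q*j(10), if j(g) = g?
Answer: -516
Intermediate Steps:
Q = -46
-56 + Q*j(10) = -56 - 46*10 = -56 - 460 = -516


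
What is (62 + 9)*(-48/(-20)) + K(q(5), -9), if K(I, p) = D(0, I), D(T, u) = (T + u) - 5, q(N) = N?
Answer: 852/5 ≈ 170.40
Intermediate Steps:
D(T, u) = -5 + T + u
K(I, p) = -5 + I (K(I, p) = -5 + 0 + I = -5 + I)
(62 + 9)*(-48/(-20)) + K(q(5), -9) = (62 + 9)*(-48/(-20)) + (-5 + 5) = 71*(-48*(-1)/20) + 0 = 71*(-2*(-6/5)) + 0 = 71*(12/5) + 0 = 852/5 + 0 = 852/5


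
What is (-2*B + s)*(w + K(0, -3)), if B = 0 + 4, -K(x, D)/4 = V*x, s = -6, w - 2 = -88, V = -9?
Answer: 1204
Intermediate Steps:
w = -86 (w = 2 - 88 = -86)
K(x, D) = 36*x (K(x, D) = -(-36)*x = 36*x)
B = 4
(-2*B + s)*(w + K(0, -3)) = (-2*4 - 6)*(-86 + 36*0) = (-8 - 6)*(-86 + 0) = -14*(-86) = 1204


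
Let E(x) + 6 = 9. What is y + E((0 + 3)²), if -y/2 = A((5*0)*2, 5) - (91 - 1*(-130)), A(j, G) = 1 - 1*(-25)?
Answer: 393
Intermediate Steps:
E(x) = 3 (E(x) = -6 + 9 = 3)
A(j, G) = 26 (A(j, G) = 1 + 25 = 26)
y = 390 (y = -2*(26 - (91 - 1*(-130))) = -2*(26 - (91 + 130)) = -2*(26 - 1*221) = -2*(26 - 221) = -2*(-195) = 390)
y + E((0 + 3)²) = 390 + 3 = 393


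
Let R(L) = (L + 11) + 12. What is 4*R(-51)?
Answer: -112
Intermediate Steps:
R(L) = 23 + L (R(L) = (11 + L) + 12 = 23 + L)
4*R(-51) = 4*(23 - 51) = 4*(-28) = -112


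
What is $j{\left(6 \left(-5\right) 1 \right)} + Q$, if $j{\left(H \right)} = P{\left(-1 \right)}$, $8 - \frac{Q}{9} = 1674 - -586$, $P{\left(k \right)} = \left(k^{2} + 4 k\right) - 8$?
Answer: $-20279$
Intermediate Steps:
$P{\left(k \right)} = -8 + k^{2} + 4 k$
$Q = -20268$ ($Q = 72 - 9 \left(1674 - -586\right) = 72 - 9 \left(1674 + 586\right) = 72 - 20340 = -20268$)
$j{\left(H \right)} = -11$ ($j{\left(H \right)} = -8 + \left(-1\right)^{2} + 4 \left(-1\right) = -8 + 1 - 4 = -11$)
$j{\left(6 \left(-5\right) 1 \right)} + Q = -11 - 20268 = -20279$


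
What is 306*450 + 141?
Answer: 137841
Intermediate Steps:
306*450 + 141 = 137700 + 141 = 137841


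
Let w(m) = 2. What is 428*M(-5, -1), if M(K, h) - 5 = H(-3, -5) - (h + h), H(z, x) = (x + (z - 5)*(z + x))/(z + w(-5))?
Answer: -22256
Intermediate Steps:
H(z, x) = (x + (-5 + z)*(x + z))/(2 + z) (H(z, x) = (x + (z - 5)*(z + x))/(z + 2) = (x + (-5 + z)*(x + z))/(2 + z))
M(K, h) = -54 - 2*h (M(K, h) = 5 + (((-3)² - 5*(-3) - 4*(-5) - 5*(-3))/(2 - 3) - (h + h)) = 5 + ((9 + 15 + 20 + 15)/(-1) - 2*h) = 5 + (-1*59 - 2*h) = 5 + (-59 - 2*h) = -54 - 2*h)
428*M(-5, -1) = 428*(-54 - 2*(-1)) = 428*(-54 + 2) = 428*(-52) = -22256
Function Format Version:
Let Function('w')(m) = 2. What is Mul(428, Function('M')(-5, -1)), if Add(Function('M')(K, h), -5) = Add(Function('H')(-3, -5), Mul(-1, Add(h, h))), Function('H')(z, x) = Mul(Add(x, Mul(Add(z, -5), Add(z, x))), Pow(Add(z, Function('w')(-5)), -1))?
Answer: -22256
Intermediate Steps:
Function('H')(z, x) = Mul(Pow(Add(2, z), -1), Add(x, Mul(Add(-5, z), Add(x, z)))) (Function('H')(z, x) = Mul(Add(x, Mul(Add(z, -5), Add(z, x))), Pow(Add(z, 2), -1)) = Mul(Add(x, Mul(Add(-5, z), Add(x, z))), Pow(Add(2, z), -1)) = Mul(Pow(Add(2, z), -1), Add(x, Mul(Add(-5, z), Add(x, z)))))
Function('M')(K, h) = Add(-54, Mul(-2, h)) (Function('M')(K, h) = Add(5, Add(Mul(Pow(Add(2, -3), -1), Add(Pow(-3, 2), Mul(-5, -3), Mul(-4, -5), Mul(-5, -3))), Mul(-1, Add(h, h)))) = Add(5, Add(Mul(Pow(-1, -1), Add(9, 15, 20, 15)), Mul(-1, Mul(2, h)))) = Add(5, Add(Mul(-1, 59), Mul(-2, h))) = Add(5, Add(-59, Mul(-2, h))) = Add(-54, Mul(-2, h)))
Mul(428, Function('M')(-5, -1)) = Mul(428, Add(-54, Mul(-2, -1))) = Mul(428, Add(-54, 2)) = Mul(428, -52) = -22256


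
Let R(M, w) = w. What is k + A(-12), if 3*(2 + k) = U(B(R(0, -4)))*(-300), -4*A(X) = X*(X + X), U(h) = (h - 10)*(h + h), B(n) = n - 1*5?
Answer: -34274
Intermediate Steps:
B(n) = -5 + n (B(n) = n - 5 = -5 + n)
U(h) = 2*h*(-10 + h) (U(h) = (-10 + h)*(2*h) = 2*h*(-10 + h))
A(X) = -X**2/2 (A(X) = -X*(X + X)/4 = -X*2*X/4 = -X**2/2)
k = -34202 (k = -2 + ((2*(-5 - 4)*(-10 + (-5 - 4)))*(-300))/3 = -2 + ((2*(-9)*(-10 - 9))*(-300))/3 = -2 + ((2*(-9)*(-19))*(-300))/3 = -2 + (342*(-300))/3 = -2 + (1/3)*(-102600) = -2 - 34200 = -34202)
k + A(-12) = -34202 - 1/2*(-12)**2 = -34202 - 1/2*144 = -34202 - 72 = -34274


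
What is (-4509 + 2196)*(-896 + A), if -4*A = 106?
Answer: 4267485/2 ≈ 2.1337e+6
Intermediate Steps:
A = -53/2 (A = -¼*106 = -53/2 ≈ -26.500)
(-4509 + 2196)*(-896 + A) = (-4509 + 2196)*(-896 - 53/2) = -2313*(-1845/2) = 4267485/2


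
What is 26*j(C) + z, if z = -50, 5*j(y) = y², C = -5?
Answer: 80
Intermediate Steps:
j(y) = y²/5
26*j(C) + z = 26*((⅕)*(-5)²) - 50 = 26*((⅕)*25) - 50 = 26*5 - 50 = 130 - 50 = 80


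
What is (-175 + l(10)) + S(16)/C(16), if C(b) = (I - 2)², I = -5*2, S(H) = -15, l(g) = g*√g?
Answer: -8405/48 + 10*√10 ≈ -143.48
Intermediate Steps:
l(g) = g^(3/2)
I = -10
C(b) = 144 (C(b) = (-10 - 2)² = (-12)² = 144)
(-175 + l(10)) + S(16)/C(16) = (-175 + 10^(3/2)) - 15/144 = (-175 + 10*√10) - 15*1/144 = (-175 + 10*√10) - 5/48 = -8405/48 + 10*√10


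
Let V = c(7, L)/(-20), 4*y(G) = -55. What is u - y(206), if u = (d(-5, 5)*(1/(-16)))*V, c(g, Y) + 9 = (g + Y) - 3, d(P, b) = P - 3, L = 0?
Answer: 111/8 ≈ 13.875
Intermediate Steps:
y(G) = -55/4 (y(G) = (¼)*(-55) = -55/4)
d(P, b) = -3 + P
c(g, Y) = -12 + Y + g (c(g, Y) = -9 + ((g + Y) - 3) = -9 + ((Y + g) - 3) = -9 + (-3 + Y + g) = -12 + Y + g)
V = ¼ (V = (-12 + 0 + 7)/(-20) = -5*(-1/20) = ¼ ≈ 0.25000)
u = ⅛ (u = ((-3 - 5)*(1/(-16)))*(¼) = -8*(-1)/16*(¼) = -8*(-1/16)*(¼) = (½)*(¼) = ⅛ ≈ 0.12500)
u - y(206) = ⅛ - 1*(-55/4) = ⅛ + 55/4 = 111/8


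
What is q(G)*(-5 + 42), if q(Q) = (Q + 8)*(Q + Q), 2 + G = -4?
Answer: -888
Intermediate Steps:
G = -6 (G = -2 - 4 = -6)
q(Q) = 2*Q*(8 + Q) (q(Q) = (8 + Q)*(2*Q) = 2*Q*(8 + Q))
q(G)*(-5 + 42) = (2*(-6)*(8 - 6))*(-5 + 42) = (2*(-6)*2)*37 = -24*37 = -888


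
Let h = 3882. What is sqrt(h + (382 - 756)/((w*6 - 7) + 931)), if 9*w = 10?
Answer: 3*sqrt(210125571)/698 ≈ 62.302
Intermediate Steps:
w = 10/9 (w = (1/9)*10 = 10/9 ≈ 1.1111)
sqrt(h + (382 - 756)/((w*6 - 7) + 931)) = sqrt(3882 + (382 - 756)/(((10/9)*6 - 7) + 931)) = sqrt(3882 - 374/((20/3 - 7) + 931)) = sqrt(3882 - 374/(-1/3 + 931)) = sqrt(3882 - 374/2792/3) = sqrt(3882 - 374*3/2792) = sqrt(3882 - 561/1396) = sqrt(5418711/1396) = 3*sqrt(210125571)/698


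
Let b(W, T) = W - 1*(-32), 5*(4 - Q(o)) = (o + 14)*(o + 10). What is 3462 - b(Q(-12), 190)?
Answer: 17126/5 ≈ 3425.2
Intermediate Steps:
Q(o) = 4 - (10 + o)*(14 + o)/5 (Q(o) = 4 - (o + 14)*(o + 10)/5 = 4 - (14 + o)*(10 + o)/5 = 4 - (10 + o)*(14 + o)/5)
b(W, T) = 32 + W (b(W, T) = W + 32 = 32 + W)
3462 - b(Q(-12), 190) = 3462 - (32 + (-24 - 24/5*(-12) - ⅕*(-12)²)) = 3462 - (32 + (-24 + 288/5 - ⅕*144)) = 3462 - (32 + (-24 + 288/5 - 144/5)) = 3462 - (32 + 24/5) = 3462 - 1*184/5 = 3462 - 184/5 = 17126/5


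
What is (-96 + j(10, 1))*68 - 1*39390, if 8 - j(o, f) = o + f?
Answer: -46122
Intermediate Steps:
j(o, f) = 8 - f - o (j(o, f) = 8 - (o + f) = 8 - (f + o) = 8 + (-f - o) = 8 - f - o)
(-96 + j(10, 1))*68 - 1*39390 = (-96 + (8 - 1*1 - 1*10))*68 - 1*39390 = (-96 + (8 - 1 - 10))*68 - 39390 = (-96 - 3)*68 - 39390 = -99*68 - 39390 = -6732 - 39390 = -46122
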